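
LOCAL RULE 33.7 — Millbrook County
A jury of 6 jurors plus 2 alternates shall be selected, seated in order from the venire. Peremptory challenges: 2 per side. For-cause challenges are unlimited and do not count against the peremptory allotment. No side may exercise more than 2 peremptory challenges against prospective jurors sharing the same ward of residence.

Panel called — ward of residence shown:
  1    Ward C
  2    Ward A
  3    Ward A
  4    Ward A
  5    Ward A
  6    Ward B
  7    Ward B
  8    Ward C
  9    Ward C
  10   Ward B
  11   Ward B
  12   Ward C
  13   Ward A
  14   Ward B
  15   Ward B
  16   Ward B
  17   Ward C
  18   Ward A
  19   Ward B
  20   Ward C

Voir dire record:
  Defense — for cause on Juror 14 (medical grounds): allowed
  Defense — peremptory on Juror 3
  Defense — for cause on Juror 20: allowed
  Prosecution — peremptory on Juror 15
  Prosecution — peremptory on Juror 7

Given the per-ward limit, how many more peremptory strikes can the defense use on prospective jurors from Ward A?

Defense peremptories so far: #3 — 1 of 2 used, 1 left overall.
Against Ward A: #3 — 1 used; per-ward cap 2 leaves 1.
Binding limit: min(1, 1) = 1.

1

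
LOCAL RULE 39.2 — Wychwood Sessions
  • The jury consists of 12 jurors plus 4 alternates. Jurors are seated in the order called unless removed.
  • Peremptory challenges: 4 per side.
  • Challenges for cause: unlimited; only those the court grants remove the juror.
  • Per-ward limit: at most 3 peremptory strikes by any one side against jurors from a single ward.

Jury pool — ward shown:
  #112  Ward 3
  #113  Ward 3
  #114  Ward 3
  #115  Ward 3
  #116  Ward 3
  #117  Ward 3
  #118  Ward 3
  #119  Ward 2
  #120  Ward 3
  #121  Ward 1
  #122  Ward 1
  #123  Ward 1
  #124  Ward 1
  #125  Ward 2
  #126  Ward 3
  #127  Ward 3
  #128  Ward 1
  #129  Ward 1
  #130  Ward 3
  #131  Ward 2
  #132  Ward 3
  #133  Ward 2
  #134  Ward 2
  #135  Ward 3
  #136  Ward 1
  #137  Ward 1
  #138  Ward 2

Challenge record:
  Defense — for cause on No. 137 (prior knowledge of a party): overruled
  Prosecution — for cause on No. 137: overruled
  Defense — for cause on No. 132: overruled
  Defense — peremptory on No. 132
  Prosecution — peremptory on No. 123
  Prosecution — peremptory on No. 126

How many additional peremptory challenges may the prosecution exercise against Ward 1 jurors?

2

Prosecution peremptories so far: #123, #126 — 2 of 4 used, 2 left overall.
Against Ward 1: #123 — 1 used; per-ward cap 3 leaves 2.
Binding limit: min(2, 2) = 2.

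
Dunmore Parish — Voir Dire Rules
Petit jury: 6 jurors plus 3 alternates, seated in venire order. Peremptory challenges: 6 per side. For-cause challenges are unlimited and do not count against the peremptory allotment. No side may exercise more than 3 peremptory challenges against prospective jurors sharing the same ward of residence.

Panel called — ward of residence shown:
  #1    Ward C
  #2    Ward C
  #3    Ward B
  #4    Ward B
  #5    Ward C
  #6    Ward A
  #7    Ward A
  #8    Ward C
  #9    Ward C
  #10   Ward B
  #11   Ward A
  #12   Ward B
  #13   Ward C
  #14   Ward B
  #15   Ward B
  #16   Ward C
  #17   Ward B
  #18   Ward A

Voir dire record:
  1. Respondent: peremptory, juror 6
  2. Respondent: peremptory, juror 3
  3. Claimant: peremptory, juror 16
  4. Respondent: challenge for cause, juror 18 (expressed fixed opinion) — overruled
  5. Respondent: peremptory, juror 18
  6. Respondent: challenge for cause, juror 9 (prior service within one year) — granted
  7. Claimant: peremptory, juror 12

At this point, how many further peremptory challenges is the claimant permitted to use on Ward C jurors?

Claimant peremptories so far: #16, #12 — 2 of 6 used, 4 left overall.
Against Ward C: #16 — 1 used; per-ward cap 3 leaves 2.
Binding limit: min(4, 2) = 2.

2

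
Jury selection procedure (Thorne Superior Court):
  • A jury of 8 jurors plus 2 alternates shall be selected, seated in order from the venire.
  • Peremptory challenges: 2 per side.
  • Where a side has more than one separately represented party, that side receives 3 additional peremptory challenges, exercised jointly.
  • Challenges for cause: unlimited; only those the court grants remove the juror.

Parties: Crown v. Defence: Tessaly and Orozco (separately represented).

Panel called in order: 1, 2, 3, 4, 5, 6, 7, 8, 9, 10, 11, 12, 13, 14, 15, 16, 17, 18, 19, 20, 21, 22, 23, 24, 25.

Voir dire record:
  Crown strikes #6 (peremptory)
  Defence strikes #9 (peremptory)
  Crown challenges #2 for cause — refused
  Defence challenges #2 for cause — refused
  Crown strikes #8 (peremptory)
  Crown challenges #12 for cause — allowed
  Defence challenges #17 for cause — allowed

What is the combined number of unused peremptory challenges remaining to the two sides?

Crown allotment: 2. Defence allotment: 2 base + 3 multi-party = 5.
Crown peremptories used: #6, #8 — 2 (for-cause on #2, #12 don't count).
Defence peremptories used: #9 — 1 (for-cause on #2, #17 don't count).
Remaining: (2 − 2) + (5 − 1) = 4.

4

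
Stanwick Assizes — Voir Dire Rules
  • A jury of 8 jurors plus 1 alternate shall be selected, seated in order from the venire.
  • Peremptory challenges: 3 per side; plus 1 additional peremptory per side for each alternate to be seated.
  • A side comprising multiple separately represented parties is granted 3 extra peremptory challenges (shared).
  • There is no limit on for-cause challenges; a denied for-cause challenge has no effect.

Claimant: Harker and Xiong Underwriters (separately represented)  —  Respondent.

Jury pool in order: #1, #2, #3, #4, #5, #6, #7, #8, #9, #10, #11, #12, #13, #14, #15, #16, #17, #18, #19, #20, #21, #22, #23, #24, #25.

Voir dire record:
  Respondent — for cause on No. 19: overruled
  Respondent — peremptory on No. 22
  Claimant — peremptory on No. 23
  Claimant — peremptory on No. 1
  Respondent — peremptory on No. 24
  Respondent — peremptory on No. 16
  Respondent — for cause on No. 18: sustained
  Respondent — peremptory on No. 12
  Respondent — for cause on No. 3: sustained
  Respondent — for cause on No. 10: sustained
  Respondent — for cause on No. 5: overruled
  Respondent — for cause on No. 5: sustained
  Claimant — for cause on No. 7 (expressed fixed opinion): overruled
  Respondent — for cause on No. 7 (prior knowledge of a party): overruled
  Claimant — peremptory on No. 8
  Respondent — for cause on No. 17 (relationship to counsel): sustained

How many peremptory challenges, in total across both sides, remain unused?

Claimant allotment: 3 base + 1 × 1 alternate + 3 multi-party = 7. Respondent allotment: 3 base + 1 × 1 alternate = 4.
Claimant peremptories used: #23, #1, #8 — 3 (the for-cause on #7 doesn't count).
Respondent peremptories used: #22, #24, #16, #12 — 4 (for-cause on #19, #18, #3, #10, #5, #5, #7, #17 don't count).
Remaining: (7 − 3) + (4 − 4) = 4.

4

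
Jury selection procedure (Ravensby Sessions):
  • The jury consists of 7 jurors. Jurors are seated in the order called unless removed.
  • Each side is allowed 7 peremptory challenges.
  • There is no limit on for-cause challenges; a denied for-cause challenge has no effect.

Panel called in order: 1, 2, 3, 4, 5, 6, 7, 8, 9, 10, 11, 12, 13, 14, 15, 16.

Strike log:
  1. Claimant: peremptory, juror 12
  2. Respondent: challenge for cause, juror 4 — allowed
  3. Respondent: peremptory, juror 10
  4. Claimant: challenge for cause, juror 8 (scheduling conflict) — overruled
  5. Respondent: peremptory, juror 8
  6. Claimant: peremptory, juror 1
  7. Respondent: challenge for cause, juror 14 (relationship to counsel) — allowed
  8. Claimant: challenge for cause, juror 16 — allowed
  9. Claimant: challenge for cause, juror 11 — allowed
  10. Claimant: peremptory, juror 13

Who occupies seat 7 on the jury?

Removed: #1, #4, #8, #10, #11, #12, #13, #14, #16.
Filling seats in venire order through position 7: #2, #3, #5, #6, #7, #9, #15.
So seat 7 is #15.

15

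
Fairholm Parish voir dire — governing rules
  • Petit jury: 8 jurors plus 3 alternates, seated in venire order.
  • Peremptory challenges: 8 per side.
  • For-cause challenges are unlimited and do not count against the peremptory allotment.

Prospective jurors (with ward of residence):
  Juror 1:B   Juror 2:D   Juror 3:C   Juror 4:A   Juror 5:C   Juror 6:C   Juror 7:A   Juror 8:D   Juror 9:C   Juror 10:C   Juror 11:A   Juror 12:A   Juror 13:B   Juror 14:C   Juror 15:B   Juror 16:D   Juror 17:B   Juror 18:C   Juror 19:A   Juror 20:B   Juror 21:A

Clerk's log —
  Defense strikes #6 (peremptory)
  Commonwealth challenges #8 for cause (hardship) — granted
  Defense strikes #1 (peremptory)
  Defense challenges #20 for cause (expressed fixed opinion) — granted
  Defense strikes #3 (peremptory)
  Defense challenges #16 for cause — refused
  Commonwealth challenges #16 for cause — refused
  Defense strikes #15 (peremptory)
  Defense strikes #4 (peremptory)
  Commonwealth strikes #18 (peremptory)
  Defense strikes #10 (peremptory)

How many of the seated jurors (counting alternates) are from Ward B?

2

Removed: #1, #3, #4, #6, #8, #10, #15, #18, #20.
Seated (11 incl. alternates): #2, #5, #7, #9, #11, #12, #13, #14, #16, #17, #19.
Of those, in Ward B: #13, #17 → 2.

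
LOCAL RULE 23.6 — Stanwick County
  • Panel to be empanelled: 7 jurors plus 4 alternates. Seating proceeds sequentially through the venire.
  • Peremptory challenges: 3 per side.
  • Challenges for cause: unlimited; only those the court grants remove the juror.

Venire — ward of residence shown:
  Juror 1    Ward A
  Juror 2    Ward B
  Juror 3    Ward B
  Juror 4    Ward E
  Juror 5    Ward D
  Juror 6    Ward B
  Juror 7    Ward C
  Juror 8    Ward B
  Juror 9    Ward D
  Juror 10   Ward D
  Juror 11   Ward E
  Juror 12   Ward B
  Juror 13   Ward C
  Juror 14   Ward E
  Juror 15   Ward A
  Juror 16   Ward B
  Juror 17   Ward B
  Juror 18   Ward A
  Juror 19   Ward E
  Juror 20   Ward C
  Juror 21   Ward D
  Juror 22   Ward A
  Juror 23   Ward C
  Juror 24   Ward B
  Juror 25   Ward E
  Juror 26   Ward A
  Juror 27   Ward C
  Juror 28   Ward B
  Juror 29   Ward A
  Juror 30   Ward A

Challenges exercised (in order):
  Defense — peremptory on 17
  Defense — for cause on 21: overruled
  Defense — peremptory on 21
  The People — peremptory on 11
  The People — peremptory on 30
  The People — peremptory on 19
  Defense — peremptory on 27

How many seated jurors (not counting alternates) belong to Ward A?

1

Removed: #11, #17, #19, #21, #27, #30.
Seated jurors 1–7: #1, #2, #3, #4, #5, #6, #7 (alternates #8, #9, #10, #12 not counted).
Of those, in Ward A: #1 → 1.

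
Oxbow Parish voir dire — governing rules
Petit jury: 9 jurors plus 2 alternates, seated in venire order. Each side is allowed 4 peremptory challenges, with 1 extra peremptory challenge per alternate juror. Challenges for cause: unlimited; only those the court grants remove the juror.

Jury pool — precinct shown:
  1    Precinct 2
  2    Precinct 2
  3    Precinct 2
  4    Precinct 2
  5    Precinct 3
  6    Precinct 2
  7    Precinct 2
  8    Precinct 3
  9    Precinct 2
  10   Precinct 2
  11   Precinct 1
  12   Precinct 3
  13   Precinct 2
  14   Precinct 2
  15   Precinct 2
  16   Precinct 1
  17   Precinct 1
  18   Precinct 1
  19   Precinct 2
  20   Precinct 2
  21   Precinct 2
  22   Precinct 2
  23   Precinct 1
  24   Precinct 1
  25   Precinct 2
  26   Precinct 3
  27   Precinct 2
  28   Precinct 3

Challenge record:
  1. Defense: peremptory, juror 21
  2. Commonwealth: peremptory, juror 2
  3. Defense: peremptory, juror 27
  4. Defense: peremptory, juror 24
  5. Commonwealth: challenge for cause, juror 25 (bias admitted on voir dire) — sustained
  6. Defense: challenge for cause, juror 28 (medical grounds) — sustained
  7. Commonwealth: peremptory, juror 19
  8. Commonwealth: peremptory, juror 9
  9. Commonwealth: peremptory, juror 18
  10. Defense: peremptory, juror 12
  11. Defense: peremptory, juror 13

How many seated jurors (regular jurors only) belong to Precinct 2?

Removed: #2, #9, #12, #13, #18, #19, #21, #24, #25, #27, #28.
Seated jurors 1–9: #1, #3, #4, #5, #6, #7, #8, #10, #11 (alternates #14, #15 not counted).
Of those, in Precinct 2: #1, #3, #4, #6, #7, #10 → 6.

6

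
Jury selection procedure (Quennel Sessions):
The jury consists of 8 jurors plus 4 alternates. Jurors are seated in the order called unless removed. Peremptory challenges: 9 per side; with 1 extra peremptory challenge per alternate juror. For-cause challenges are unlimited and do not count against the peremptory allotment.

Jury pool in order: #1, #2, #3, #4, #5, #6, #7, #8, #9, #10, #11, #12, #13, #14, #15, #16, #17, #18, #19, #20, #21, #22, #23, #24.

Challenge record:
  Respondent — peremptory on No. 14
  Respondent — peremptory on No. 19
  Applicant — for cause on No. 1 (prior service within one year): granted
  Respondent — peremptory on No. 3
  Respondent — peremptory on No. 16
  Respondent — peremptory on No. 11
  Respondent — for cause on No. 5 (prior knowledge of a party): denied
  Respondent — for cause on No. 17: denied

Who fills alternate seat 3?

Removed: #1, #3, #11, #14, #16, #19. (#5, #17 stay — for-cause denied.)
Seating in order: seats 1–8 → #2, #4, #5, #6, #7, #8, #9, #10; alternates → #12, #13, #15, #17.
So alternate 3 is #15.

15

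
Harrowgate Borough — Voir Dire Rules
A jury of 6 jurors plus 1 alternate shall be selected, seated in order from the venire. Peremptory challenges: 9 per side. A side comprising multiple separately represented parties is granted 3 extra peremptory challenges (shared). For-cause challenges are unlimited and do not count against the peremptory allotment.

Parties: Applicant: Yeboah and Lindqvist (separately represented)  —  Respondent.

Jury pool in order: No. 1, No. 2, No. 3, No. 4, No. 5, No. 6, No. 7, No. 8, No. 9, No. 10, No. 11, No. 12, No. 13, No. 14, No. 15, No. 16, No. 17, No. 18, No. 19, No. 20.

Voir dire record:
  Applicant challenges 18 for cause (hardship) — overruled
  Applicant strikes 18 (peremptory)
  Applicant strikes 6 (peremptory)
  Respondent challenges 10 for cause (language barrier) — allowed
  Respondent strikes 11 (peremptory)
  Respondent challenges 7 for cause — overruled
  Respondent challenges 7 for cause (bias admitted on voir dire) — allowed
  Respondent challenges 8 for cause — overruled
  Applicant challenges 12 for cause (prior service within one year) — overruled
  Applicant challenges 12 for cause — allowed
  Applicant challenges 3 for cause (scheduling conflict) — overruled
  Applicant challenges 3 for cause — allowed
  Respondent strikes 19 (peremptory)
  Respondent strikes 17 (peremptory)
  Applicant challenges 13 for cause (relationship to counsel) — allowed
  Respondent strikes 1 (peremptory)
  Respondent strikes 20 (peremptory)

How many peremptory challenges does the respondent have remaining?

4

Respondent allotment: 9.
Respondent peremptories used: #11, #19, #17, #1, #20 — 5 (for-cause on #10, #7, #7, #8 don't count).
Remaining: 9 − 5 = 4.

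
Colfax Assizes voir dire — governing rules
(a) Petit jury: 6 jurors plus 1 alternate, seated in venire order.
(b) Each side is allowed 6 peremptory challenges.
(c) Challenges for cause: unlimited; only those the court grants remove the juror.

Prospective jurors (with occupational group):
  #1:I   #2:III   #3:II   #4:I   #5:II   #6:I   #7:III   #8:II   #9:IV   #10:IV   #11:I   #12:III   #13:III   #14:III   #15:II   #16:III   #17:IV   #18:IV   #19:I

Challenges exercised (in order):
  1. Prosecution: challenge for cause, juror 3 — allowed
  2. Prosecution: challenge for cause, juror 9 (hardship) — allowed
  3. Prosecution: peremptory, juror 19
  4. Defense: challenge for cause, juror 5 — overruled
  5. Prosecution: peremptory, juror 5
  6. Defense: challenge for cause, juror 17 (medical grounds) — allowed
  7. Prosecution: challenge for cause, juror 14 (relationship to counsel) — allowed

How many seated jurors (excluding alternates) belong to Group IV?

Removed: #3, #5, #9, #14, #17, #19.
Seated jurors 1–6: #1, #2, #4, #6, #7, #8 (alternates #10 not counted).
None of those are in Group IV → 0.

0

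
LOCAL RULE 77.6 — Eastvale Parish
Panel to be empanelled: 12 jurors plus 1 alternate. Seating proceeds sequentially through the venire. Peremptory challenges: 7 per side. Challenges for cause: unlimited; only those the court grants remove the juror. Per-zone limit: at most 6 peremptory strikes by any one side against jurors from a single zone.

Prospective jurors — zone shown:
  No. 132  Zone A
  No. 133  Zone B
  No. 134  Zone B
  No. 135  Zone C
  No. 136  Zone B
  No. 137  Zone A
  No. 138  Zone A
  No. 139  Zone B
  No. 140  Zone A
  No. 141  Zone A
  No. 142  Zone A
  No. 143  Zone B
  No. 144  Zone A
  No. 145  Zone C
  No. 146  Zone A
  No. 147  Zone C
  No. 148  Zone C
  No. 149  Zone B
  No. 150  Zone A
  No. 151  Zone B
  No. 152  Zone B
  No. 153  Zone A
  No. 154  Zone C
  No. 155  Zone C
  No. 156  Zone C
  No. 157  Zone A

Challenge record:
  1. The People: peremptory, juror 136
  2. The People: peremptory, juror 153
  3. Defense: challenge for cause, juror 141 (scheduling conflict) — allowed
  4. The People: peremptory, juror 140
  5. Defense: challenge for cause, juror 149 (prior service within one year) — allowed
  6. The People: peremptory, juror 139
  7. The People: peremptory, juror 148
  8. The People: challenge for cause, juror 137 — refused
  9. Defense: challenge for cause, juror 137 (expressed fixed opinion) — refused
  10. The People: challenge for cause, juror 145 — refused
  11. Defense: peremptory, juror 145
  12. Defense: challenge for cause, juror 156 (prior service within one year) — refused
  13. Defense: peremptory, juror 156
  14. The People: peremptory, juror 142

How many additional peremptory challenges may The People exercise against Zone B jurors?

1

The People peremptories so far: #136, #153, #140, #139, #148, #142 — 6 of 7 used, 1 left overall.
Against Zone B: #136, #139 — 2 used; per-zone cap 6 leaves 4.
Binding limit: min(1, 4) = 1.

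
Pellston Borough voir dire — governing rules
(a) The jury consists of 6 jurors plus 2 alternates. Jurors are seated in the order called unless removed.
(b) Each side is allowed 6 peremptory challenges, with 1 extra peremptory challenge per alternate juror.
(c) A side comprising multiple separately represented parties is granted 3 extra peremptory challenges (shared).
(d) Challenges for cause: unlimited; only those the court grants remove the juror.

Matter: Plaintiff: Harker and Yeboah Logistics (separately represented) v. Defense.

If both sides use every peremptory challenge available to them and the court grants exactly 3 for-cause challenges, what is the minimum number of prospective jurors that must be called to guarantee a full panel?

Seats to fill: 6 + 2 alternates = 8.
Peremptories — Plaintiff: 6 + 1×2 + 3 = 11; Defense: 6 + 1×2 = 8; total 19.
For-cause removals: 3.
Minimum venire: 8 + 19 + 3 = 30.

30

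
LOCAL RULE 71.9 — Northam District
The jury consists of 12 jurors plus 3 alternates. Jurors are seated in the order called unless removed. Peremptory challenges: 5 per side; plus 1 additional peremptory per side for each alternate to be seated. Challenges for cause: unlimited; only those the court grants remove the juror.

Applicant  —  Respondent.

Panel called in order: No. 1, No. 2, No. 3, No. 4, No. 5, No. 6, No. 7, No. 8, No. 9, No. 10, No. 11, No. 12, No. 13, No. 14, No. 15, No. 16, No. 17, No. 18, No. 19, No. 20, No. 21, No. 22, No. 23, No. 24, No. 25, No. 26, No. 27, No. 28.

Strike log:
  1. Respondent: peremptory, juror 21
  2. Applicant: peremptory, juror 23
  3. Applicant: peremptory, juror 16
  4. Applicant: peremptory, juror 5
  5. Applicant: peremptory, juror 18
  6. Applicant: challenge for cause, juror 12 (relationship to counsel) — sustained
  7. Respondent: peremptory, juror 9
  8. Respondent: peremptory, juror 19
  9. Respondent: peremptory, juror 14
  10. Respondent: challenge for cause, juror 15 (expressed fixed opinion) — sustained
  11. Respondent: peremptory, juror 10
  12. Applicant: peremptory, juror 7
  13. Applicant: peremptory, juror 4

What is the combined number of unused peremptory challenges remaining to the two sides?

5

Applicant allotment: 5 base + 1 × 3 alternates = 8. Respondent allotment: 5 base + 1 × 3 alternates = 8.
Applicant peremptories used: #23, #16, #5, #18, #7, #4 — 6 (the for-cause on #12 doesn't count).
Respondent peremptories used: #21, #9, #19, #14, #10 — 5 (the for-cause on #15 doesn't count).
Remaining: (8 − 6) + (8 − 5) = 5.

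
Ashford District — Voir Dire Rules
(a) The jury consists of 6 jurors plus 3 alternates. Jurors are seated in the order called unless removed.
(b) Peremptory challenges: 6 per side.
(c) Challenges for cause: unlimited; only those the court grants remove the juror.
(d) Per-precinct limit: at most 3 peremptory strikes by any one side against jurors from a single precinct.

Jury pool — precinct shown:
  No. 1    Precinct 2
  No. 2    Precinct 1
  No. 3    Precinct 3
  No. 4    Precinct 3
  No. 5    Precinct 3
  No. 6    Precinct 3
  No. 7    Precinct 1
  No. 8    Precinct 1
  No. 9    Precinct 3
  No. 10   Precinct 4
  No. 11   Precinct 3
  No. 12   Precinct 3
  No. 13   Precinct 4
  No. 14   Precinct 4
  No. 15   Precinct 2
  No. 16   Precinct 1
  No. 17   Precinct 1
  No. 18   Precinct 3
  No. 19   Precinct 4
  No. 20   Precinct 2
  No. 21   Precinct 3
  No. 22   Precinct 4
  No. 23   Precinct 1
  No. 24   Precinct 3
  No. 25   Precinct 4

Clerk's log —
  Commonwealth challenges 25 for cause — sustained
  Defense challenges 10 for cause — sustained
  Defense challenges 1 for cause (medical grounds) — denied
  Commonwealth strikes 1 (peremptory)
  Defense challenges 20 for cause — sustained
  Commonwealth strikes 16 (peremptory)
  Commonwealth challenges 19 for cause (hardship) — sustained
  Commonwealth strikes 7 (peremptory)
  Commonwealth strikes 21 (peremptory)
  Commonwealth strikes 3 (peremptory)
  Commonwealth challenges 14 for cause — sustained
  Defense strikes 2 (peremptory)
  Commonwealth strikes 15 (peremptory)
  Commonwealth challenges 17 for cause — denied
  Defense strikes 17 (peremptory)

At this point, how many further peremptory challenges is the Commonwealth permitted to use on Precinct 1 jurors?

0

Commonwealth peremptories so far: #1, #16, #7, #21, #3, #15 — 6 of 6 used, 0 left overall.
Against Precinct 1: #16, #7 — 2 used; per-precinct cap 3 leaves 1.
Binding limit: min(0, 1) = 0.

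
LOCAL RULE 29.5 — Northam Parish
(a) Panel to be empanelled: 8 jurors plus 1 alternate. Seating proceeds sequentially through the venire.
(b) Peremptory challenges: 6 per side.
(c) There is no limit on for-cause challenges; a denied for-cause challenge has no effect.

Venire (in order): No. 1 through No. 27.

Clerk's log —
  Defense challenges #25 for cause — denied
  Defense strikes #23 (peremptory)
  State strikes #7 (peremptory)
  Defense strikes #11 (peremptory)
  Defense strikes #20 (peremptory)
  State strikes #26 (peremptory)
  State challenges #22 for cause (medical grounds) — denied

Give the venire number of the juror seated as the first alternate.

10

Removed: #7, #11, #20, #23, #26. (#22, #25 stay — for-cause denied.)
Seating in order: seats 1–8 → #1, #2, #3, #4, #5, #6, #8, #9; alternates → #10.
So alternate 1 is #10.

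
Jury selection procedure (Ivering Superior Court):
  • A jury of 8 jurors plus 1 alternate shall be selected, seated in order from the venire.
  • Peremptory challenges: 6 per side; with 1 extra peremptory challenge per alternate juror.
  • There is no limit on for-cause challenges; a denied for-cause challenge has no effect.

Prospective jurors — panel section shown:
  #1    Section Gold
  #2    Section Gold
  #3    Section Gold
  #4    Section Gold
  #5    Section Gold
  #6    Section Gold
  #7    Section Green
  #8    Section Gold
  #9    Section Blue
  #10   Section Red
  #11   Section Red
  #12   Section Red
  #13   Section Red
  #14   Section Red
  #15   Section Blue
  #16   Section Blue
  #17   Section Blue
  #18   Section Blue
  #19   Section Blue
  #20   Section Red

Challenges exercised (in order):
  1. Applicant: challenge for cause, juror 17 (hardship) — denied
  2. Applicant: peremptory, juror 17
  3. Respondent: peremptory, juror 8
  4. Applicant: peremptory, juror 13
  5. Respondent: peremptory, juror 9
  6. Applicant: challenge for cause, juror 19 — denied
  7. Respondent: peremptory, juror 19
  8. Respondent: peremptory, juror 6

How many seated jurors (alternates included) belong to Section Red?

3

Removed: #6, #8, #9, #13, #17, #19.
Seated (9 incl. alternates): #1, #2, #3, #4, #5, #7, #10, #11, #12.
Of those, in Section Red: #10, #11, #12 → 3.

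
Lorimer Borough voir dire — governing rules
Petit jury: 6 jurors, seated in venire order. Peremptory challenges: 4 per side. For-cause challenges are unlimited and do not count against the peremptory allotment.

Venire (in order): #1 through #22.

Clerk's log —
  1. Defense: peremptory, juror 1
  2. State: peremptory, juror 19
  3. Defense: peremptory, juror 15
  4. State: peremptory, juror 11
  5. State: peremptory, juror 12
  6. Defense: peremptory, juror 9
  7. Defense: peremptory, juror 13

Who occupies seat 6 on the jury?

7

Removed: #1, #9, #11, #12, #13, #15, #19.
Filling seats in venire order through position 6: #2, #3, #4, #5, #6, #7.
So seat 6 is #7.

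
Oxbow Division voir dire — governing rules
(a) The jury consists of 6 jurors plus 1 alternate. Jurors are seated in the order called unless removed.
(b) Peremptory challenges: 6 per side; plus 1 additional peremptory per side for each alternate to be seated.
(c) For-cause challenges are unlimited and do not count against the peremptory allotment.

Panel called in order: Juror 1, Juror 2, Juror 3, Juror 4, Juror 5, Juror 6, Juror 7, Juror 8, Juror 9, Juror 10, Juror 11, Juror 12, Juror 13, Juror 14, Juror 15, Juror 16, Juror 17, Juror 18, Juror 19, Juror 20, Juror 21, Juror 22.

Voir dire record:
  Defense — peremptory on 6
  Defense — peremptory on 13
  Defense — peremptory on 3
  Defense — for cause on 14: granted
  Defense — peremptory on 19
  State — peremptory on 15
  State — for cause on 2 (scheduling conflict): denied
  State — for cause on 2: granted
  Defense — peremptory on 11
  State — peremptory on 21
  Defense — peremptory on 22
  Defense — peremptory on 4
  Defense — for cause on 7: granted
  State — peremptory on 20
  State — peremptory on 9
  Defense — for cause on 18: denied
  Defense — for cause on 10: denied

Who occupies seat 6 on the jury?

16

Removed: #2, #3, #4, #6, #7, #9, #11, #13, #14, #15, #19, #20, #21, #22. (#10, #18 stay — for-cause denied.)
Filling seats in venire order through position 6: #1, #5, #8, #10, #12, #16.
So seat 6 is #16.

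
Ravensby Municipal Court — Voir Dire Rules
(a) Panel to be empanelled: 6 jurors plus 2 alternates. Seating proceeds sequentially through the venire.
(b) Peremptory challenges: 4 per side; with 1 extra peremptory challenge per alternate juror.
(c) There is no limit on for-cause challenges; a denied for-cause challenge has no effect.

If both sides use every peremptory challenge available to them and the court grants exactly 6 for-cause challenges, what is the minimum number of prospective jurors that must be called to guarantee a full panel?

26

Seats to fill: 6 + 2 alternates = 8.
Peremptories: 4 + 1×2 = 6 per side × 2 sides = 12.
For-cause removals: 6.
Minimum venire: 8 + 12 + 6 = 26.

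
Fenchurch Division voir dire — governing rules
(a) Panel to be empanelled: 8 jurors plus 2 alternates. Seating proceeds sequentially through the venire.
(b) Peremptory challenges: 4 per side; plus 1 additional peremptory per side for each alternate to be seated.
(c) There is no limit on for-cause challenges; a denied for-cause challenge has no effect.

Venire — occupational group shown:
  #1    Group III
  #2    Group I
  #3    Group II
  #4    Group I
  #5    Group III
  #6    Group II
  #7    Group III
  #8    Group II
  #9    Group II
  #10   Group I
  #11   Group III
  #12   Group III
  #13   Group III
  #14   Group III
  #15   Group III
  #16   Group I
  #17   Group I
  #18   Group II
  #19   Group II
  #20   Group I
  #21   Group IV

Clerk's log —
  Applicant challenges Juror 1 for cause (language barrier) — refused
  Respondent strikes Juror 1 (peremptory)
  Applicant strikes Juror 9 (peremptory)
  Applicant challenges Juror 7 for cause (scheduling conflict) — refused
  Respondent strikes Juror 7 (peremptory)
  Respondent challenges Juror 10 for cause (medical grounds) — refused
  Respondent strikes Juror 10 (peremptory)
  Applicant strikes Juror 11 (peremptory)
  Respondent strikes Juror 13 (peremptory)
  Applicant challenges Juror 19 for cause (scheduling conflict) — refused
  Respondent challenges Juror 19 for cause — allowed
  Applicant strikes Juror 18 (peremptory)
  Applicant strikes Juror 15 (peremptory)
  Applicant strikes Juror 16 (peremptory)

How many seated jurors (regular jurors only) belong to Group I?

Removed: #1, #7, #9, #10, #11, #13, #15, #16, #18, #19.
Seated jurors 1–8: #2, #3, #4, #5, #6, #8, #12, #14 (alternates #17, #20 not counted).
Of those, in Group I: #2, #4 → 2.

2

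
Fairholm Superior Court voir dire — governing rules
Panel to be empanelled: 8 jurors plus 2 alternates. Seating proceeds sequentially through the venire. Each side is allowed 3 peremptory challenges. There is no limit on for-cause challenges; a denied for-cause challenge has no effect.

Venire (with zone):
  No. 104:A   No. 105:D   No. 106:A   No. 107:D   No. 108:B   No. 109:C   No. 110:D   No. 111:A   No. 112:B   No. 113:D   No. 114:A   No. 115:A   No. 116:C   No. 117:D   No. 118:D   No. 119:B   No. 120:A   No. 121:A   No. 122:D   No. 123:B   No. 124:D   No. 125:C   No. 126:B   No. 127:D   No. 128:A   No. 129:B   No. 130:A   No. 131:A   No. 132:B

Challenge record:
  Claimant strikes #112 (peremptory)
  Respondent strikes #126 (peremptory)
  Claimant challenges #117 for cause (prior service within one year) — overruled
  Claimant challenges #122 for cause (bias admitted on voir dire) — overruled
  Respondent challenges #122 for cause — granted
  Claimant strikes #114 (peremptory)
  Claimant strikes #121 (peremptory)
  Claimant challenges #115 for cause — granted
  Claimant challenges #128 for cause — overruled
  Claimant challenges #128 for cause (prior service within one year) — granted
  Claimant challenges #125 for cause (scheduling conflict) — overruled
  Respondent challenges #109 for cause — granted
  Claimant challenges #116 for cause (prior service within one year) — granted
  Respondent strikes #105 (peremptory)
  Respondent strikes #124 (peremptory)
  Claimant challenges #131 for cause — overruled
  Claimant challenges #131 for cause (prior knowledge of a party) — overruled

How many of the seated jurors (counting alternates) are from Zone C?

Removed: #105, #109, #112, #114, #115, #116, #121, #122, #124, #126, #128.
Seated (10 incl. alternates): #104, #106, #107, #108, #110, #111, #113, #117, #118, #119.
None of those are in Zone C → 0.

0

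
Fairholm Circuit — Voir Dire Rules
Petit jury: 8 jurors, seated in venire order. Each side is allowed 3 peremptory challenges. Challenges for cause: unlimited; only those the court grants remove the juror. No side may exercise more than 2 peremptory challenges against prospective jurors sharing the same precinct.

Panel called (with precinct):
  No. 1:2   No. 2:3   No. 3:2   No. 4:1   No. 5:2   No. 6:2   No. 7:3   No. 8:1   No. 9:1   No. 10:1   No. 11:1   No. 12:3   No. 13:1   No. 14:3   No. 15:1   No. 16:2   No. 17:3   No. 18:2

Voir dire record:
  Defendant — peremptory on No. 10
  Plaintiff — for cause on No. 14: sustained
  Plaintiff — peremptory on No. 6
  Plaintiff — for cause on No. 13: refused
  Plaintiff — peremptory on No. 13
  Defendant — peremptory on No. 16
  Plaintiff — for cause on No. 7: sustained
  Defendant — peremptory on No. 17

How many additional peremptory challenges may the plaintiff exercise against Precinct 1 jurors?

Plaintiff peremptories so far: #6, #13 — 2 of 3 used, 1 left overall.
Against Precinct 1: #13 — 1 used; per-precinct cap 2 leaves 1.
Binding limit: min(1, 1) = 1.

1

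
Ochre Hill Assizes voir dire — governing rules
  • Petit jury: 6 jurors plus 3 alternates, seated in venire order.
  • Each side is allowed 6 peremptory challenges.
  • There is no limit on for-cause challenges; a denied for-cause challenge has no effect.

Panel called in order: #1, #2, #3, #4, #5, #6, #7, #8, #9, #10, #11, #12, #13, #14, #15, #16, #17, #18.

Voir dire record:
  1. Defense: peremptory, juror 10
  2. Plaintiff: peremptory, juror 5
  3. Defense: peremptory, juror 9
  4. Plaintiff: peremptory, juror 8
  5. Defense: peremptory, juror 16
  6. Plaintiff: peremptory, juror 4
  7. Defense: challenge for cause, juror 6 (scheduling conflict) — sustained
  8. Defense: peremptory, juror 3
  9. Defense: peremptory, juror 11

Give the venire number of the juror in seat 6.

14

Removed: #3, #4, #5, #6, #8, #9, #10, #11, #16.
Filling seats in venire order through position 6: #1, #2, #7, #12, #13, #14.
So seat 6 is #14.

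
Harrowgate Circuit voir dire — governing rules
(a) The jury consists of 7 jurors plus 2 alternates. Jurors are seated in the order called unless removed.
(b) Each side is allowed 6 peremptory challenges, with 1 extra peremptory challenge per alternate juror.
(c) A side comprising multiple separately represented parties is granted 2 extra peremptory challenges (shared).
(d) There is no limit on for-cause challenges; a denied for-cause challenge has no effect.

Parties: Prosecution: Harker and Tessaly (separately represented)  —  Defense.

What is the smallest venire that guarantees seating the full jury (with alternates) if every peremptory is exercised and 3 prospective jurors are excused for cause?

Seats to fill: 7 + 2 alternates = 9.
Peremptories — Prosecution: 6 + 1×2 + 2 = 10; Defense: 6 + 1×2 = 8; total 18.
For-cause removals: 3.
Minimum venire: 9 + 18 + 3 = 30.

30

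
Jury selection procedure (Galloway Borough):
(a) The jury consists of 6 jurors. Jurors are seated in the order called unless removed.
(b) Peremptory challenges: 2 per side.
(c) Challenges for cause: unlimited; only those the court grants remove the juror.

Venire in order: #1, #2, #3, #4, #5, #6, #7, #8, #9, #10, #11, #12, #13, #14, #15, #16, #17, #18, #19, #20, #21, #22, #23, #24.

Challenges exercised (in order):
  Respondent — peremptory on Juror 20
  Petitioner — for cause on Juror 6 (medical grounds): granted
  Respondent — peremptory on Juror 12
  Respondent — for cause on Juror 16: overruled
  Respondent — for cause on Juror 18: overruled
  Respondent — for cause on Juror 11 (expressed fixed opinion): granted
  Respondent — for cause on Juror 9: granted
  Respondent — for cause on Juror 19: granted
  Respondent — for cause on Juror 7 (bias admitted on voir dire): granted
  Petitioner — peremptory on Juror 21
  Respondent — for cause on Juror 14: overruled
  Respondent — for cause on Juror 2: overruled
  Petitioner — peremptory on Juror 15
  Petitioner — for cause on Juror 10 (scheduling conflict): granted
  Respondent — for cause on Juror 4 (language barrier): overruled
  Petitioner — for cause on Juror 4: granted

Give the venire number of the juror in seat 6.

13

Removed: #4, #6, #7, #9, #10, #11, #12, #15, #19, #20, #21. (#2, #14, #16, #18 stay — for-cause denied.)
Filling seats in venire order through position 6: #1, #2, #3, #5, #8, #13.
So seat 6 is #13.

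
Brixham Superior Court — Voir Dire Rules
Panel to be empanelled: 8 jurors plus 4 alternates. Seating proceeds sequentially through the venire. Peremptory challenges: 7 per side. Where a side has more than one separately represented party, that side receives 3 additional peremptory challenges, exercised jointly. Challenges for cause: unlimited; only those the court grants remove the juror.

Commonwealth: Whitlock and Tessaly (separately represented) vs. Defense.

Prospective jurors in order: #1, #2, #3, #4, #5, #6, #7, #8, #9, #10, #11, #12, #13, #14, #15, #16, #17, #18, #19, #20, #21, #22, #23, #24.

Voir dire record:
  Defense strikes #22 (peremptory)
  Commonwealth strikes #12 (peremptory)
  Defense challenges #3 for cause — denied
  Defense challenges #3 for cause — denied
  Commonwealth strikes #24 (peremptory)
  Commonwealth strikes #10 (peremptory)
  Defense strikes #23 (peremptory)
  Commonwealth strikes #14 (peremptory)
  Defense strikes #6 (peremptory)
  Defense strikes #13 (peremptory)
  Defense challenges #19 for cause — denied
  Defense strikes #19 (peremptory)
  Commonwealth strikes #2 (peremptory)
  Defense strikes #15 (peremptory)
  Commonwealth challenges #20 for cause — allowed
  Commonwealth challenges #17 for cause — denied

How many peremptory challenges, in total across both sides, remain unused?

6

Commonwealth allotment: 7 base + 3 multi-party = 10. Defense allotment: 7.
Commonwealth peremptories used: #12, #24, #10, #14, #2 — 5 (for-cause on #20, #17 don't count).
Defense peremptories used: #22, #23, #6, #13, #19, #15 — 6 (for-cause on #3, #3, #19 don't count).
Remaining: (10 − 5) + (7 − 6) = 6.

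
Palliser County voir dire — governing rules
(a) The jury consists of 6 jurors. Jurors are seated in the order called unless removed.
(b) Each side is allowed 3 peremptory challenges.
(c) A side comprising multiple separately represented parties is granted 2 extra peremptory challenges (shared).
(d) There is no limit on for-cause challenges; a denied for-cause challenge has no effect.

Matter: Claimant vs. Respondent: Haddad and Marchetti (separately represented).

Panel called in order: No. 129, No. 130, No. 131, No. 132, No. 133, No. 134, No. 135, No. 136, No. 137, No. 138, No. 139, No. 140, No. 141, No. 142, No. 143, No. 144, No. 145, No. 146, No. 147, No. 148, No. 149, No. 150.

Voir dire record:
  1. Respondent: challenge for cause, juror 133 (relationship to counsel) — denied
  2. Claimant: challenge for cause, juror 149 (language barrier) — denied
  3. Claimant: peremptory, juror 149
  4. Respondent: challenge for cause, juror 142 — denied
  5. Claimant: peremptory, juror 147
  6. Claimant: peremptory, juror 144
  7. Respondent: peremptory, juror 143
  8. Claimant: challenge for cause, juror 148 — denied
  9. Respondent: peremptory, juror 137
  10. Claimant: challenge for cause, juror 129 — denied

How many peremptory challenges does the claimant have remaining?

Claimant allotment: 3.
Claimant peremptories used: #149, #147, #144 — 3 (for-cause on #149, #148, #129 don't count).
Remaining: 3 − 3 = 0.

0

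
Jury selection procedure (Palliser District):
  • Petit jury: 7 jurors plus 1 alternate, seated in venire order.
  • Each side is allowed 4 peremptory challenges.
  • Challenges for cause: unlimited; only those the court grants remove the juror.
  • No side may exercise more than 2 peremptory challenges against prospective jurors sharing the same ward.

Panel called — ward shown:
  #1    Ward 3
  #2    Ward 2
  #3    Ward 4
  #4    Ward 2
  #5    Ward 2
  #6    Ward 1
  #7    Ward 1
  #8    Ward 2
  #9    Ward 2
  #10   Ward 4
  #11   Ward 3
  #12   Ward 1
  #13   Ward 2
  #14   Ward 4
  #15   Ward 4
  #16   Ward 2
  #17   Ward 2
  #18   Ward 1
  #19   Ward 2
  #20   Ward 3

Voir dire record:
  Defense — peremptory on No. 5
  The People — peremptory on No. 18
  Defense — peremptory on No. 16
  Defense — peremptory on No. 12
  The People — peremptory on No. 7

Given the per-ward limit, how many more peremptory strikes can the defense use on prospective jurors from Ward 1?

1

Defense peremptories so far: #5, #16, #12 — 3 of 4 used, 1 left overall.
Against Ward 1: #12 — 1 used; per-ward cap 2 leaves 1.
Binding limit: min(1, 1) = 1.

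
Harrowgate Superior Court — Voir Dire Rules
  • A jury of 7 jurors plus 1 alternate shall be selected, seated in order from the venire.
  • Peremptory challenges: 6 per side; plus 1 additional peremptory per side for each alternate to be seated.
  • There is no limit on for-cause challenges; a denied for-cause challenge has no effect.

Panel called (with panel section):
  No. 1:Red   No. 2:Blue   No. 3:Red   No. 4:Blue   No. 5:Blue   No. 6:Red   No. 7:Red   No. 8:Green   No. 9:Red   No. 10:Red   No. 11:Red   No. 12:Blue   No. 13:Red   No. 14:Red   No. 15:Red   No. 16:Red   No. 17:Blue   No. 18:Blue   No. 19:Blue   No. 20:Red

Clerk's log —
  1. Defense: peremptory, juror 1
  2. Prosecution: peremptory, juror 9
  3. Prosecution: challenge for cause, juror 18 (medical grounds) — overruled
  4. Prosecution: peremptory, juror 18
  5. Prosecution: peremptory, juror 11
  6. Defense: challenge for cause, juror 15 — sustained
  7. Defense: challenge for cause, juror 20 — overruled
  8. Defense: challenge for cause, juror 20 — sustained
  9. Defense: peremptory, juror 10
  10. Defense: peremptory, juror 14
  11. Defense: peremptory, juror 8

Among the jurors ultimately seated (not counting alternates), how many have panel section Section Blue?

Removed: #1, #8, #9, #10, #11, #14, #15, #18, #20.
Seated jurors 1–7: #2, #3, #4, #5, #6, #7, #12 (alternates #13 not counted).
Of those, in Section Blue: #2, #4, #5, #12 → 4.

4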